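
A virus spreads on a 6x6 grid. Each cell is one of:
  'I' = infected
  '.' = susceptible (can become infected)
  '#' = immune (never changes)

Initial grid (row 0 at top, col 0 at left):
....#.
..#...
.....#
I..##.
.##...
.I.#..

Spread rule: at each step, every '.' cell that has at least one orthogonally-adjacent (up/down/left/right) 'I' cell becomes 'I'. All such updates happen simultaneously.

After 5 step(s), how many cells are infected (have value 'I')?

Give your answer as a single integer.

Answer: 18

Derivation:
Step 0 (initial): 2 infected
Step 1: +5 new -> 7 infected
Step 2: +3 new -> 10 infected
Step 3: +3 new -> 13 infected
Step 4: +2 new -> 15 infected
Step 5: +3 new -> 18 infected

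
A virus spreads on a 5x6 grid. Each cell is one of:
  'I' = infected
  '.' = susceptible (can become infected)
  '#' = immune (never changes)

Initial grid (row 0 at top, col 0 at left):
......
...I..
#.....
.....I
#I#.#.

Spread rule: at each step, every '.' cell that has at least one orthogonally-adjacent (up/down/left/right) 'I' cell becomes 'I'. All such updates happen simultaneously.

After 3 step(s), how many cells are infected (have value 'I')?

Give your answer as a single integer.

Answer: 25

Derivation:
Step 0 (initial): 3 infected
Step 1: +8 new -> 11 infected
Step 2: +10 new -> 21 infected
Step 3: +4 new -> 25 infected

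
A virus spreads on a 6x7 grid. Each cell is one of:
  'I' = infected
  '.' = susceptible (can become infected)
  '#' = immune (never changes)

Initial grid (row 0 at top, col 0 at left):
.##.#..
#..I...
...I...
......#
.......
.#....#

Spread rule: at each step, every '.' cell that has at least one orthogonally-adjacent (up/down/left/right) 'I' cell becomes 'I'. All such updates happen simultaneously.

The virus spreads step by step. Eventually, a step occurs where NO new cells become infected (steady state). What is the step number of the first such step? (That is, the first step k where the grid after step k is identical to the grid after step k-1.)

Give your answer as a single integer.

Step 0 (initial): 2 infected
Step 1: +6 new -> 8 infected
Step 2: +7 new -> 15 infected
Step 3: +9 new -> 24 infected
Step 4: +6 new -> 30 infected
Step 5: +3 new -> 33 infected
Step 6: +1 new -> 34 infected
Step 7: +0 new -> 34 infected

Answer: 7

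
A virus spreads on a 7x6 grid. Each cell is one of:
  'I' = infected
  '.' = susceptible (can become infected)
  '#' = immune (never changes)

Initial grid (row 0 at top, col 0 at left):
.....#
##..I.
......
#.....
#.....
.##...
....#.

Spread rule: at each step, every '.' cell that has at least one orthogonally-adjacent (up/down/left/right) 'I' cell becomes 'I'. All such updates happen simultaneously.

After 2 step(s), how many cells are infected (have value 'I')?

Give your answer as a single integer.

Answer: 10

Derivation:
Step 0 (initial): 1 infected
Step 1: +4 new -> 5 infected
Step 2: +5 new -> 10 infected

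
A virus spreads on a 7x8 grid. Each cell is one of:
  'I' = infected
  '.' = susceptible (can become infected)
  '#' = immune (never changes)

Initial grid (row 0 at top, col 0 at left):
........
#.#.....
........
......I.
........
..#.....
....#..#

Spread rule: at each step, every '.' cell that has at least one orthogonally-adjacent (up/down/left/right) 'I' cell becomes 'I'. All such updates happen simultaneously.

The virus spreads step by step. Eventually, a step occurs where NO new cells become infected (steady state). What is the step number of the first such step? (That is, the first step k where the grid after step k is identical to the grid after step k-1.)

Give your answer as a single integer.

Step 0 (initial): 1 infected
Step 1: +4 new -> 5 infected
Step 2: +7 new -> 12 infected
Step 3: +9 new -> 21 infected
Step 4: +8 new -> 29 infected
Step 5: +6 new -> 35 infected
Step 6: +5 new -> 40 infected
Step 7: +6 new -> 46 infected
Step 8: +3 new -> 49 infected
Step 9: +2 new -> 51 infected
Step 10: +0 new -> 51 infected

Answer: 10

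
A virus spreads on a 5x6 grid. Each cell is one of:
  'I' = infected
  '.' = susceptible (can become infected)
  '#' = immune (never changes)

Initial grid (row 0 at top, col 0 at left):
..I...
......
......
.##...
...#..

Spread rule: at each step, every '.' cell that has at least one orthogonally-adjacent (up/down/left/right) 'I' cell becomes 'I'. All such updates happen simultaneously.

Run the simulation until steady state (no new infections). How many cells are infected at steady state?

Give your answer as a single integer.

Answer: 27

Derivation:
Step 0 (initial): 1 infected
Step 1: +3 new -> 4 infected
Step 2: +5 new -> 9 infected
Step 3: +5 new -> 14 infected
Step 4: +4 new -> 18 infected
Step 5: +3 new -> 21 infected
Step 6: +3 new -> 24 infected
Step 7: +2 new -> 26 infected
Step 8: +1 new -> 27 infected
Step 9: +0 new -> 27 infected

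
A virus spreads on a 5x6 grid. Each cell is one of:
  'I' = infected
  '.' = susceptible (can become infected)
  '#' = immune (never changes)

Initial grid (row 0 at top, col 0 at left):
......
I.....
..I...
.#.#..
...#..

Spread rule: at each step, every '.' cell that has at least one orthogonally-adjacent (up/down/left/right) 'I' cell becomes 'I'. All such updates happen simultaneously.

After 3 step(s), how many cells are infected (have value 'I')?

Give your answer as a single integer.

Answer: 21

Derivation:
Step 0 (initial): 2 infected
Step 1: +7 new -> 9 infected
Step 2: +6 new -> 15 infected
Step 3: +6 new -> 21 infected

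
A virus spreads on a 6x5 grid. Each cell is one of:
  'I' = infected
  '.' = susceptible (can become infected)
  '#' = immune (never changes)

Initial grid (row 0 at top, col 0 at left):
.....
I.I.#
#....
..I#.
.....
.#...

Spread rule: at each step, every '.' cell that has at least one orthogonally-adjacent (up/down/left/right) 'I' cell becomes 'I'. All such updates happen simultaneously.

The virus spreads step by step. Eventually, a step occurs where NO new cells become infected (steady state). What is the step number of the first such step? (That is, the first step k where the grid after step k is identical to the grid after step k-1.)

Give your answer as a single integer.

Step 0 (initial): 3 infected
Step 1: +7 new -> 10 infected
Step 2: +8 new -> 18 infected
Step 3: +5 new -> 23 infected
Step 4: +3 new -> 26 infected
Step 5: +0 new -> 26 infected

Answer: 5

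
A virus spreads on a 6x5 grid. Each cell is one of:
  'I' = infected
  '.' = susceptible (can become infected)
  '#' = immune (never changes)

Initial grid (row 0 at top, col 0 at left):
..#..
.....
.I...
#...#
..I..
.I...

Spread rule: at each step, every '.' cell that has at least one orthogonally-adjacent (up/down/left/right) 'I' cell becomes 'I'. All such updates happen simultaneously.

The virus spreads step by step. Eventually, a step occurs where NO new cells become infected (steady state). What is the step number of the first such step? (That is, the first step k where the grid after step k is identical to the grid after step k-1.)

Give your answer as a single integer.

Answer: 6

Derivation:
Step 0 (initial): 3 infected
Step 1: +9 new -> 12 infected
Step 2: +8 new -> 20 infected
Step 3: +4 new -> 24 infected
Step 4: +2 new -> 26 infected
Step 5: +1 new -> 27 infected
Step 6: +0 new -> 27 infected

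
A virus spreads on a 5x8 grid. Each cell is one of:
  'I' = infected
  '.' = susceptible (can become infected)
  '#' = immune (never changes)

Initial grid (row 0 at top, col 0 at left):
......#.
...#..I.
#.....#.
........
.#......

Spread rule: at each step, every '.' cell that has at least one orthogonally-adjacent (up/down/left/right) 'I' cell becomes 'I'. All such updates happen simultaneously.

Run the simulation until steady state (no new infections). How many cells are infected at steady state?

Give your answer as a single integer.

Answer: 35

Derivation:
Step 0 (initial): 1 infected
Step 1: +2 new -> 3 infected
Step 2: +5 new -> 8 infected
Step 3: +4 new -> 12 infected
Step 4: +6 new -> 18 infected
Step 5: +5 new -> 23 infected
Step 6: +5 new -> 28 infected
Step 7: +4 new -> 32 infected
Step 8: +2 new -> 34 infected
Step 9: +1 new -> 35 infected
Step 10: +0 new -> 35 infected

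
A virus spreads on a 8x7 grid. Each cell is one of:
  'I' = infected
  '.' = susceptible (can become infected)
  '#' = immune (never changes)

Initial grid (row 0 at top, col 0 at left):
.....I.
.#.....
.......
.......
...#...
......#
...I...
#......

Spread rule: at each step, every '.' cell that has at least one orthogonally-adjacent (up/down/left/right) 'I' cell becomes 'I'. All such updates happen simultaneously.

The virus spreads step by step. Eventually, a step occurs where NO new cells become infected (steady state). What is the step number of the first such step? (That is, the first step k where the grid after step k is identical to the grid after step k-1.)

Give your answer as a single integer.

Step 0 (initial): 2 infected
Step 1: +7 new -> 9 infected
Step 2: +10 new -> 19 infected
Step 3: +13 new -> 32 infected
Step 4: +10 new -> 42 infected
Step 5: +6 new -> 48 infected
Step 6: +3 new -> 51 infected
Step 7: +1 new -> 52 infected
Step 8: +0 new -> 52 infected

Answer: 8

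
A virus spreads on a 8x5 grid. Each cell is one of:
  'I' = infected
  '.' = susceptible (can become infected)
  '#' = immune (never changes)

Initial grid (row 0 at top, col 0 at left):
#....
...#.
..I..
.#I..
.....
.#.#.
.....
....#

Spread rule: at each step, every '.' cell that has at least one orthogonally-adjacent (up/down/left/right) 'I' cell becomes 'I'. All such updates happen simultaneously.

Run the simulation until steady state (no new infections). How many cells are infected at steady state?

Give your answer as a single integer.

Answer: 34

Derivation:
Step 0 (initial): 2 infected
Step 1: +5 new -> 7 infected
Step 2: +8 new -> 15 infected
Step 3: +8 new -> 23 infected
Step 4: +6 new -> 29 infected
Step 5: +4 new -> 33 infected
Step 6: +1 new -> 34 infected
Step 7: +0 new -> 34 infected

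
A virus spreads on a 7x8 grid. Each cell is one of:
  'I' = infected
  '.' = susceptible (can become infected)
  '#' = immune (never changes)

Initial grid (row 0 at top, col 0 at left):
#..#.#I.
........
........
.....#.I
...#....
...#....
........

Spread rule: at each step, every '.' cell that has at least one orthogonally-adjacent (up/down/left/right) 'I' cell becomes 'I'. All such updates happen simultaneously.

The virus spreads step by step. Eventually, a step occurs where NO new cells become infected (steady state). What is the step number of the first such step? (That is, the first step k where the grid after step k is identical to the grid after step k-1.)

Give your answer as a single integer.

Step 0 (initial): 2 infected
Step 1: +5 new -> 7 infected
Step 2: +5 new -> 12 infected
Step 3: +5 new -> 17 infected
Step 4: +6 new -> 23 infected
Step 5: +5 new -> 28 infected
Step 6: +5 new -> 33 infected
Step 7: +5 new -> 38 infected
Step 8: +4 new -> 42 infected
Step 9: +4 new -> 46 infected
Step 10: +3 new -> 49 infected
Step 11: +1 new -> 50 infected
Step 12: +0 new -> 50 infected

Answer: 12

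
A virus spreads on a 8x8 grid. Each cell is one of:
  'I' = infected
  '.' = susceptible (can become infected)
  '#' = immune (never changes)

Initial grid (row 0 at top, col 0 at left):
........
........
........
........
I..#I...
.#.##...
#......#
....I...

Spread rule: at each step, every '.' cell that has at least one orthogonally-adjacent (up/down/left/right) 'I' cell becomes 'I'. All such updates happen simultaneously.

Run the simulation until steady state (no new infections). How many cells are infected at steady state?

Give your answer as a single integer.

Answer: 58

Derivation:
Step 0 (initial): 3 infected
Step 1: +8 new -> 11 infected
Step 2: +12 new -> 23 infected
Step 3: +14 new -> 37 infected
Step 4: +11 new -> 48 infected
Step 5: +6 new -> 54 infected
Step 6: +3 new -> 57 infected
Step 7: +1 new -> 58 infected
Step 8: +0 new -> 58 infected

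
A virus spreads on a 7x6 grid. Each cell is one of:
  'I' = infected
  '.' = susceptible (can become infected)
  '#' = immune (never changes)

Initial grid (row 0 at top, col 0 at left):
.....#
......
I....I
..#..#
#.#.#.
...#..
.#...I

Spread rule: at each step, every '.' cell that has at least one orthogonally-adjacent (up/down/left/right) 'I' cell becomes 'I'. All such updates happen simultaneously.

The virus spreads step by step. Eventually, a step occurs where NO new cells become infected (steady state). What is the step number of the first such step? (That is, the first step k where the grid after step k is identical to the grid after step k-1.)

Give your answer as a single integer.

Step 0 (initial): 3 infected
Step 1: +7 new -> 10 infected
Step 2: +10 new -> 20 infected
Step 3: +7 new -> 27 infected
Step 4: +5 new -> 32 infected
Step 5: +1 new -> 33 infected
Step 6: +1 new -> 34 infected
Step 7: +0 new -> 34 infected

Answer: 7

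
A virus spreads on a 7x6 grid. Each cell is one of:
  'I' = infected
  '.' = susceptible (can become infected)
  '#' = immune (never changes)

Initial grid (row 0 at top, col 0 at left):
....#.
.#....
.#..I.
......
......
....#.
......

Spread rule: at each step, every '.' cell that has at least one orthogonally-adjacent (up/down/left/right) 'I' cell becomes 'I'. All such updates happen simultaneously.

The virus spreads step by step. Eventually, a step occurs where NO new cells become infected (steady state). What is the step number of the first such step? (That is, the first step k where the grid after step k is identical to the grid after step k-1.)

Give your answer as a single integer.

Answer: 9

Derivation:
Step 0 (initial): 1 infected
Step 1: +4 new -> 5 infected
Step 2: +6 new -> 11 infected
Step 3: +6 new -> 17 infected
Step 4: +5 new -> 22 infected
Step 5: +6 new -> 28 infected
Step 6: +6 new -> 34 infected
Step 7: +3 new -> 37 infected
Step 8: +1 new -> 38 infected
Step 9: +0 new -> 38 infected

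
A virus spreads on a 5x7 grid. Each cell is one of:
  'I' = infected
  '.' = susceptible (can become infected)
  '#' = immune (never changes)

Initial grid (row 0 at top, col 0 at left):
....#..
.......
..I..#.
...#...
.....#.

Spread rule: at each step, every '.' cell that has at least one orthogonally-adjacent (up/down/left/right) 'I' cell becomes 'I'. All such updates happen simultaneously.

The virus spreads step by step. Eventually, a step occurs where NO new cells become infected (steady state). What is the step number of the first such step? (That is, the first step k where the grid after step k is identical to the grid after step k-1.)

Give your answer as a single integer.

Step 0 (initial): 1 infected
Step 1: +4 new -> 5 infected
Step 2: +7 new -> 12 infected
Step 3: +8 new -> 20 infected
Step 4: +5 new -> 25 infected
Step 5: +3 new -> 28 infected
Step 6: +3 new -> 31 infected
Step 7: +0 new -> 31 infected

Answer: 7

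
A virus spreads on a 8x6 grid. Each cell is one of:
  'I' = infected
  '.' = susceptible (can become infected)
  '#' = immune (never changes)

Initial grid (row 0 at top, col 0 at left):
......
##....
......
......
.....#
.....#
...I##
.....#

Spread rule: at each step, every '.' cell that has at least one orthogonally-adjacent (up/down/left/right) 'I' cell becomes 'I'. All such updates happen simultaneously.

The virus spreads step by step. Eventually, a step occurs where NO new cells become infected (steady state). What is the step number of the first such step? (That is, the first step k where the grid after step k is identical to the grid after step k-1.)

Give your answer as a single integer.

Answer: 10

Derivation:
Step 0 (initial): 1 infected
Step 1: +3 new -> 4 infected
Step 2: +6 new -> 10 infected
Step 3: +6 new -> 16 infected
Step 4: +6 new -> 22 infected
Step 5: +6 new -> 28 infected
Step 6: +6 new -> 34 infected
Step 7: +4 new -> 38 infected
Step 8: +2 new -> 40 infected
Step 9: +1 new -> 41 infected
Step 10: +0 new -> 41 infected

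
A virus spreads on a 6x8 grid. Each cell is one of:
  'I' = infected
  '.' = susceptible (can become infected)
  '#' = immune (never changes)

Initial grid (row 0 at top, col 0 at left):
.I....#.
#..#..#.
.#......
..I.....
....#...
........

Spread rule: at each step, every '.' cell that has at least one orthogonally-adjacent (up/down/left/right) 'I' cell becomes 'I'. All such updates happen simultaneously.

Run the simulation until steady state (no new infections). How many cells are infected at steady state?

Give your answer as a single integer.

Answer: 42

Derivation:
Step 0 (initial): 2 infected
Step 1: +7 new -> 9 infected
Step 2: +8 new -> 17 infected
Step 3: +7 new -> 24 infected
Step 4: +7 new -> 31 infected
Step 5: +5 new -> 36 infected
Step 6: +3 new -> 39 infected
Step 7: +2 new -> 41 infected
Step 8: +1 new -> 42 infected
Step 9: +0 new -> 42 infected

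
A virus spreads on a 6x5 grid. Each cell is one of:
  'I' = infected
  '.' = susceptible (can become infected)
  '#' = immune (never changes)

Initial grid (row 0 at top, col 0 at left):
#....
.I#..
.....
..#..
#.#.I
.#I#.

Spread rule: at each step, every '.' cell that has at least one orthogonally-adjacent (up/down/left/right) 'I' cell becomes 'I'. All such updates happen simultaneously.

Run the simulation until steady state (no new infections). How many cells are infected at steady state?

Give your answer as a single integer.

Answer: 22

Derivation:
Step 0 (initial): 3 infected
Step 1: +6 new -> 9 infected
Step 2: +6 new -> 15 infected
Step 3: +5 new -> 20 infected
Step 4: +2 new -> 22 infected
Step 5: +0 new -> 22 infected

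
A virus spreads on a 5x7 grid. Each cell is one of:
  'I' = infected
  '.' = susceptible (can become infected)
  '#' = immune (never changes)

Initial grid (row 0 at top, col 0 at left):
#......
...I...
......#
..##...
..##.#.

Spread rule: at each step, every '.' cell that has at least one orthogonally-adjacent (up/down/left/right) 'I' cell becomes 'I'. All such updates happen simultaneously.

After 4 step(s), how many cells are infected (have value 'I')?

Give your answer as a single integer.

Step 0 (initial): 1 infected
Step 1: +4 new -> 5 infected
Step 2: +6 new -> 11 infected
Step 3: +7 new -> 18 infected
Step 4: +5 new -> 23 infected

Answer: 23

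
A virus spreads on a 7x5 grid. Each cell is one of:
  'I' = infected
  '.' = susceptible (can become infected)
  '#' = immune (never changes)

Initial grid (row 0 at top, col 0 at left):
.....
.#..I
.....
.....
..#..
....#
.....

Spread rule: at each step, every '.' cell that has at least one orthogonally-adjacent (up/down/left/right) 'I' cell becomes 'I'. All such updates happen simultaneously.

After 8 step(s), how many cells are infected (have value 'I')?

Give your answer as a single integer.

Answer: 31

Derivation:
Step 0 (initial): 1 infected
Step 1: +3 new -> 4 infected
Step 2: +4 new -> 8 infected
Step 3: +4 new -> 12 infected
Step 4: +4 new -> 16 infected
Step 5: +4 new -> 20 infected
Step 6: +5 new -> 25 infected
Step 7: +4 new -> 29 infected
Step 8: +2 new -> 31 infected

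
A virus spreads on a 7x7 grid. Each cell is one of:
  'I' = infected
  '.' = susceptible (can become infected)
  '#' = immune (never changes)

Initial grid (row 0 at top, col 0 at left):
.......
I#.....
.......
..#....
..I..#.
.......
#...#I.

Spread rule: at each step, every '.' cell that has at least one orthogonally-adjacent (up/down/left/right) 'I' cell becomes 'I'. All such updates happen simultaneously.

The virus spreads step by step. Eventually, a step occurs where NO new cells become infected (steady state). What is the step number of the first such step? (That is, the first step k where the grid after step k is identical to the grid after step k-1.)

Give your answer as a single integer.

Step 0 (initial): 3 infected
Step 1: +7 new -> 10 infected
Step 2: +12 new -> 22 infected
Step 3: +8 new -> 30 infected
Step 4: +6 new -> 36 infected
Step 5: +4 new -> 40 infected
Step 6: +3 new -> 43 infected
Step 7: +1 new -> 44 infected
Step 8: +0 new -> 44 infected

Answer: 8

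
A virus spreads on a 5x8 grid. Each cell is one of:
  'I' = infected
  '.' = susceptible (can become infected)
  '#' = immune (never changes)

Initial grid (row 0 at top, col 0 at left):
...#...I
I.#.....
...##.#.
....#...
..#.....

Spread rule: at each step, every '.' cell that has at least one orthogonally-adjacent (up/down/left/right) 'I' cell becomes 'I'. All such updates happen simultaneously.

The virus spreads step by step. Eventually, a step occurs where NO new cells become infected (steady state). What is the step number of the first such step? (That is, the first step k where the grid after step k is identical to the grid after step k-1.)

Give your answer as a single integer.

Step 0 (initial): 2 infected
Step 1: +5 new -> 7 infected
Step 2: +6 new -> 13 infected
Step 3: +7 new -> 20 infected
Step 4: +6 new -> 26 infected
Step 5: +4 new -> 30 infected
Step 6: +2 new -> 32 infected
Step 7: +1 new -> 33 infected
Step 8: +0 new -> 33 infected

Answer: 8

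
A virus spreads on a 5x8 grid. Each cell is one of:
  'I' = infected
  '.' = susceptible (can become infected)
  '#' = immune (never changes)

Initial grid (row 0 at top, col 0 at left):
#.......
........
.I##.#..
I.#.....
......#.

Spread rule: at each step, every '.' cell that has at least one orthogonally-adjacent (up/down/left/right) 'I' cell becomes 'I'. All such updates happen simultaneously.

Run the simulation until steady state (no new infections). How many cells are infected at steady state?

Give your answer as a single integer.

Step 0 (initial): 2 infected
Step 1: +4 new -> 6 infected
Step 2: +4 new -> 10 infected
Step 3: +3 new -> 13 infected
Step 4: +3 new -> 16 infected
Step 5: +5 new -> 21 infected
Step 6: +4 new -> 25 infected
Step 7: +4 new -> 29 infected
Step 8: +3 new -> 32 infected
Step 9: +1 new -> 33 infected
Step 10: +1 new -> 34 infected
Step 11: +0 new -> 34 infected

Answer: 34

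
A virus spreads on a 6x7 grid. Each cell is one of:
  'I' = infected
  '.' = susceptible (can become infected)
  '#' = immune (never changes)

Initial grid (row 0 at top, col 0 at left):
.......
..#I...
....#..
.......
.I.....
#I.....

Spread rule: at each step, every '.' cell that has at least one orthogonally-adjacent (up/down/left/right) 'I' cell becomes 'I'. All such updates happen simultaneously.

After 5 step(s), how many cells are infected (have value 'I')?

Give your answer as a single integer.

Answer: 39

Derivation:
Step 0 (initial): 3 infected
Step 1: +7 new -> 10 infected
Step 2: +10 new -> 20 infected
Step 3: +9 new -> 29 infected
Step 4: +7 new -> 36 infected
Step 5: +3 new -> 39 infected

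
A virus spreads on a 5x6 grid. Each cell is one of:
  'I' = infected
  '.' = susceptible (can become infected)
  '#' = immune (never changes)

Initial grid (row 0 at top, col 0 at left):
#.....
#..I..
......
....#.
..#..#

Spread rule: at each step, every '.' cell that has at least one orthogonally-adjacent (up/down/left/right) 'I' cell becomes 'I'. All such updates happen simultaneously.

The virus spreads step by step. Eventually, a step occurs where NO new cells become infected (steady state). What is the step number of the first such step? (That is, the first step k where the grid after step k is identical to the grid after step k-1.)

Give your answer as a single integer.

Answer: 7

Derivation:
Step 0 (initial): 1 infected
Step 1: +4 new -> 5 infected
Step 2: +7 new -> 12 infected
Step 3: +6 new -> 18 infected
Step 4: +4 new -> 22 infected
Step 5: +2 new -> 24 infected
Step 6: +1 new -> 25 infected
Step 7: +0 new -> 25 infected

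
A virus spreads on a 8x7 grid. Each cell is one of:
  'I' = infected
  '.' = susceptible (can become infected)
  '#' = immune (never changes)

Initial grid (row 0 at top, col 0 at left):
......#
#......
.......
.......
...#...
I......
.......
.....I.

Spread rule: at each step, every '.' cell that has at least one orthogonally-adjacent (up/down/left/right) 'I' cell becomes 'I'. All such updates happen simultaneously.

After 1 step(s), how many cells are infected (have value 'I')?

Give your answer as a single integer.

Step 0 (initial): 2 infected
Step 1: +6 new -> 8 infected

Answer: 8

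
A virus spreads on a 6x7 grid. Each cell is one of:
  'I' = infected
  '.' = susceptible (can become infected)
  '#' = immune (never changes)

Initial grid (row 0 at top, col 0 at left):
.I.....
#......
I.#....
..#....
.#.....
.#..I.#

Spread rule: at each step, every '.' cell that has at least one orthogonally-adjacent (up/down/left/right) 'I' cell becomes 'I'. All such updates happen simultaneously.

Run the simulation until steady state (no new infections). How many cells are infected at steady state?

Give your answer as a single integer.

Answer: 36

Derivation:
Step 0 (initial): 3 infected
Step 1: +8 new -> 11 infected
Step 2: +8 new -> 19 infected
Step 3: +8 new -> 27 infected
Step 4: +5 new -> 32 infected
Step 5: +3 new -> 35 infected
Step 6: +1 new -> 36 infected
Step 7: +0 new -> 36 infected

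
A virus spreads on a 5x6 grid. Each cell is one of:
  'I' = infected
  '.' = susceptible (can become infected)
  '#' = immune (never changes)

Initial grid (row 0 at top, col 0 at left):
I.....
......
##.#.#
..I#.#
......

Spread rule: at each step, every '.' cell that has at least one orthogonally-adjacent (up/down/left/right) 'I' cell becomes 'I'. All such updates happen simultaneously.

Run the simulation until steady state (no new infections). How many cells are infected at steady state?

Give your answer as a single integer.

Step 0 (initial): 2 infected
Step 1: +5 new -> 7 infected
Step 2: +6 new -> 13 infected
Step 3: +4 new -> 17 infected
Step 4: +4 new -> 21 infected
Step 5: +3 new -> 24 infected
Step 6: +0 new -> 24 infected

Answer: 24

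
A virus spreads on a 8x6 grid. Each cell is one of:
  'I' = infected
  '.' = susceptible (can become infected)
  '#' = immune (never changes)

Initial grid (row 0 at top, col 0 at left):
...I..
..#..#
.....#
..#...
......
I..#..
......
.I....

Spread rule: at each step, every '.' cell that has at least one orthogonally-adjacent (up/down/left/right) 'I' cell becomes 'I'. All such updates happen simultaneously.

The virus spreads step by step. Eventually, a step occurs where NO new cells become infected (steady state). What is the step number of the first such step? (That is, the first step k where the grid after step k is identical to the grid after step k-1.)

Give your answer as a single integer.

Step 0 (initial): 3 infected
Step 1: +9 new -> 12 infected
Step 2: +9 new -> 21 infected
Step 3: +10 new -> 31 infected
Step 4: +6 new -> 37 infected
Step 5: +4 new -> 41 infected
Step 6: +2 new -> 43 infected
Step 7: +0 new -> 43 infected

Answer: 7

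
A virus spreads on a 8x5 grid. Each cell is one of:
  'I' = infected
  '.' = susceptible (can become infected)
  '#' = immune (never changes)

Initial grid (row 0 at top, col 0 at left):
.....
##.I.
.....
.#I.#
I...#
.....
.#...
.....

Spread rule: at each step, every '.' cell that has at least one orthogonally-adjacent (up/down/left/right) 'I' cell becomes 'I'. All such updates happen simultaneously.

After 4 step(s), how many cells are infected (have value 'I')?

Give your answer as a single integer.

Step 0 (initial): 3 infected
Step 1: +10 new -> 13 infected
Step 2: +9 new -> 22 infected
Step 3: +4 new -> 26 infected
Step 4: +5 new -> 31 infected

Answer: 31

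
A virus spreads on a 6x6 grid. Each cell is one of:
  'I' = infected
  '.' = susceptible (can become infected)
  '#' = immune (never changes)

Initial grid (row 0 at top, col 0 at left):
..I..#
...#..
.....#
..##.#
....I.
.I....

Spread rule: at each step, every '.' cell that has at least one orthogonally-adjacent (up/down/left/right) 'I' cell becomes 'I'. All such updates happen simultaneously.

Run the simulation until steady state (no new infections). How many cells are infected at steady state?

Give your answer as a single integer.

Answer: 30

Derivation:
Step 0 (initial): 3 infected
Step 1: +10 new -> 13 infected
Step 2: +10 new -> 23 infected
Step 3: +5 new -> 28 infected
Step 4: +2 new -> 30 infected
Step 5: +0 new -> 30 infected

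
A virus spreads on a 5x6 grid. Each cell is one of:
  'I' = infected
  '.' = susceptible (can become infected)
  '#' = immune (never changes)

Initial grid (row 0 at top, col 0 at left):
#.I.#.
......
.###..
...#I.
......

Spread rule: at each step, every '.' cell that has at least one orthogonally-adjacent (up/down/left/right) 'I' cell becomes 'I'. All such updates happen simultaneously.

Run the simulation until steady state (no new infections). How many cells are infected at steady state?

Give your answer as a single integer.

Answer: 24

Derivation:
Step 0 (initial): 2 infected
Step 1: +6 new -> 8 infected
Step 2: +6 new -> 14 infected
Step 3: +3 new -> 17 infected
Step 4: +4 new -> 21 infected
Step 5: +3 new -> 24 infected
Step 6: +0 new -> 24 infected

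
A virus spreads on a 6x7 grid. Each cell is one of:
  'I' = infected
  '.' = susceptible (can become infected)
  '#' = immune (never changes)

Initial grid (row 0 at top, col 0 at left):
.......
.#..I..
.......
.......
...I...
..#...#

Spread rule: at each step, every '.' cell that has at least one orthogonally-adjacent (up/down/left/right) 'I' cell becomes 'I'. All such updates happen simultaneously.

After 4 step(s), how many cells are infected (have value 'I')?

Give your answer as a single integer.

Step 0 (initial): 2 infected
Step 1: +8 new -> 10 infected
Step 2: +11 new -> 21 infected
Step 3: +10 new -> 31 infected
Step 4: +5 new -> 36 infected

Answer: 36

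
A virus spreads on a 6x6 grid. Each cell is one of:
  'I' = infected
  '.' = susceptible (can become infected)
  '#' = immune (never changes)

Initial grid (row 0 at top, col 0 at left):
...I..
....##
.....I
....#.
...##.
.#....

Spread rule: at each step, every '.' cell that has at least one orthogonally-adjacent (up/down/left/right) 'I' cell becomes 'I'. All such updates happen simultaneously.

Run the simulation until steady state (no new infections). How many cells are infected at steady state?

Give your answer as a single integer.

Answer: 30

Derivation:
Step 0 (initial): 2 infected
Step 1: +5 new -> 7 infected
Step 2: +5 new -> 12 infected
Step 3: +5 new -> 17 infected
Step 4: +4 new -> 21 infected
Step 5: +4 new -> 25 infected
Step 6: +3 new -> 28 infected
Step 7: +1 new -> 29 infected
Step 8: +1 new -> 30 infected
Step 9: +0 new -> 30 infected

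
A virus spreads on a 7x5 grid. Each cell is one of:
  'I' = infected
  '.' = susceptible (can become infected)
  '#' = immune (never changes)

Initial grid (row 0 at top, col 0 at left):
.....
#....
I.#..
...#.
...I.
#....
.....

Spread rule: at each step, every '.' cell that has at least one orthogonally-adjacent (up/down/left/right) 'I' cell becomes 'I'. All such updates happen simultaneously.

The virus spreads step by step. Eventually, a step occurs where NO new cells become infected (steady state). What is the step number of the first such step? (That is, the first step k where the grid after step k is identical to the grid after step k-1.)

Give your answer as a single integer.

Answer: 6

Derivation:
Step 0 (initial): 2 infected
Step 1: +5 new -> 7 infected
Step 2: +9 new -> 16 infected
Step 3: +6 new -> 22 infected
Step 4: +6 new -> 28 infected
Step 5: +3 new -> 31 infected
Step 6: +0 new -> 31 infected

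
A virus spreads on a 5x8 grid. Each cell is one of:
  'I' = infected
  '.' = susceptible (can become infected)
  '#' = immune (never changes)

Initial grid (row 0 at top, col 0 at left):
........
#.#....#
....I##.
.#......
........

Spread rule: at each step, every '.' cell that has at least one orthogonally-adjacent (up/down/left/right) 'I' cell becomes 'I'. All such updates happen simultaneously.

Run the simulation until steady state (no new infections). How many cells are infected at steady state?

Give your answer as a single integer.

Answer: 34

Derivation:
Step 0 (initial): 1 infected
Step 1: +3 new -> 4 infected
Step 2: +7 new -> 11 infected
Step 3: +8 new -> 19 infected
Step 4: +7 new -> 26 infected
Step 5: +6 new -> 32 infected
Step 6: +2 new -> 34 infected
Step 7: +0 new -> 34 infected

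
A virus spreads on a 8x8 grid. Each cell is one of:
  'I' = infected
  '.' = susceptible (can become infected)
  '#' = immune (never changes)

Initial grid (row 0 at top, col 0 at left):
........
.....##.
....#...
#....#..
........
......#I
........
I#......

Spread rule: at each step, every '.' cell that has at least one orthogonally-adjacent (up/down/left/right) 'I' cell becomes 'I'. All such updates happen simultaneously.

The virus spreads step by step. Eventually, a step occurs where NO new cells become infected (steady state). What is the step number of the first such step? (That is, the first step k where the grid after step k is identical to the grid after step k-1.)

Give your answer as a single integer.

Answer: 10

Derivation:
Step 0 (initial): 2 infected
Step 1: +3 new -> 5 infected
Step 2: +6 new -> 11 infected
Step 3: +8 new -> 19 infected
Step 4: +10 new -> 29 infected
Step 5: +10 new -> 39 infected
Step 6: +4 new -> 43 infected
Step 7: +5 new -> 48 infected
Step 8: +5 new -> 53 infected
Step 9: +4 new -> 57 infected
Step 10: +0 new -> 57 infected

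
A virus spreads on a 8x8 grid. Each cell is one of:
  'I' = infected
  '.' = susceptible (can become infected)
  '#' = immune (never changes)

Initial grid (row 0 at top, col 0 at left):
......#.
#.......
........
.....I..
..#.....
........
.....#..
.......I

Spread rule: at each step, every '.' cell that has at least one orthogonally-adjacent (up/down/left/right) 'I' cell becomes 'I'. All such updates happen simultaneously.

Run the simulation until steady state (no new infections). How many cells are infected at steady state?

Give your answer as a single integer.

Step 0 (initial): 2 infected
Step 1: +6 new -> 8 infected
Step 2: +11 new -> 19 infected
Step 3: +11 new -> 30 infected
Step 4: +8 new -> 38 infected
Step 5: +9 new -> 47 infected
Step 6: +7 new -> 54 infected
Step 7: +4 new -> 58 infected
Step 8: +2 new -> 60 infected
Step 9: +0 new -> 60 infected

Answer: 60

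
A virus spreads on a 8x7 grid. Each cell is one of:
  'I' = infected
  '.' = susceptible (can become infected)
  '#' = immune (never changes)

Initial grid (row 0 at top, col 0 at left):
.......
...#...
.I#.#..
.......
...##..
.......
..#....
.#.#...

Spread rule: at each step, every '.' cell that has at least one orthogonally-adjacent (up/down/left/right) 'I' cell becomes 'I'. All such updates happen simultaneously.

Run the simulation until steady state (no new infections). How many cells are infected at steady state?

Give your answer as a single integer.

Step 0 (initial): 1 infected
Step 1: +3 new -> 4 infected
Step 2: +6 new -> 10 infected
Step 3: +6 new -> 16 infected
Step 4: +6 new -> 22 infected
Step 5: +4 new -> 26 infected
Step 6: +8 new -> 34 infected
Step 7: +6 new -> 40 infected
Step 8: +4 new -> 44 infected
Step 9: +2 new -> 46 infected
Step 10: +1 new -> 47 infected
Step 11: +0 new -> 47 infected

Answer: 47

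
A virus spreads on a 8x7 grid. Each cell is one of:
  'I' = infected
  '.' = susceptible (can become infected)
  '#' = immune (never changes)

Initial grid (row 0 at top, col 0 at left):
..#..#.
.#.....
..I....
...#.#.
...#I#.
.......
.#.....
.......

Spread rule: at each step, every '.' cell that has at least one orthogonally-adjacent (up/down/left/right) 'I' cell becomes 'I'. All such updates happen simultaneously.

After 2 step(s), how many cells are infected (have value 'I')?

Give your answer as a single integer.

Step 0 (initial): 2 infected
Step 1: +6 new -> 8 infected
Step 2: +8 new -> 16 infected

Answer: 16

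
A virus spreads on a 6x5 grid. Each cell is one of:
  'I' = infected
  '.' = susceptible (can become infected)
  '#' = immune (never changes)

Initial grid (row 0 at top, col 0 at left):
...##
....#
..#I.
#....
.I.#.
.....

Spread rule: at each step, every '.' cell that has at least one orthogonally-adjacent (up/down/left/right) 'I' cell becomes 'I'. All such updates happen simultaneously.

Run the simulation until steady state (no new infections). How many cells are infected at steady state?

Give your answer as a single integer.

Answer: 24

Derivation:
Step 0 (initial): 2 infected
Step 1: +7 new -> 9 infected
Step 2: +6 new -> 15 infected
Step 3: +5 new -> 20 infected
Step 4: +3 new -> 23 infected
Step 5: +1 new -> 24 infected
Step 6: +0 new -> 24 infected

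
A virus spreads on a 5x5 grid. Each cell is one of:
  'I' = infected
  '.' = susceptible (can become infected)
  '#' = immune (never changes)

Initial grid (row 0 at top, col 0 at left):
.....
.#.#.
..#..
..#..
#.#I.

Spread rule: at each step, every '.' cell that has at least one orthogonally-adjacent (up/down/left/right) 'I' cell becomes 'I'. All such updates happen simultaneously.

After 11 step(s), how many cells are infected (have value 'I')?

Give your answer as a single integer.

Step 0 (initial): 1 infected
Step 1: +2 new -> 3 infected
Step 2: +2 new -> 5 infected
Step 3: +1 new -> 6 infected
Step 4: +1 new -> 7 infected
Step 5: +1 new -> 8 infected
Step 6: +1 new -> 9 infected
Step 7: +1 new -> 10 infected
Step 8: +2 new -> 12 infected
Step 9: +1 new -> 13 infected
Step 10: +1 new -> 14 infected
Step 11: +1 new -> 15 infected

Answer: 15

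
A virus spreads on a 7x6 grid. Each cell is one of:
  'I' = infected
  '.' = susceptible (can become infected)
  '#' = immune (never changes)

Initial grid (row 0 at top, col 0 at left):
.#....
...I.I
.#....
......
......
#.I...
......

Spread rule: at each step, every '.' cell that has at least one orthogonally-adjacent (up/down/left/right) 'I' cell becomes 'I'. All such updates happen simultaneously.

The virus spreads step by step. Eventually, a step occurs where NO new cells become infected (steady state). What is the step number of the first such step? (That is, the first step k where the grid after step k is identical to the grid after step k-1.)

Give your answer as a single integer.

Answer: 5

Derivation:
Step 0 (initial): 3 infected
Step 1: +10 new -> 13 infected
Step 2: +13 new -> 26 infected
Step 3: +9 new -> 35 infected
Step 4: +4 new -> 39 infected
Step 5: +0 new -> 39 infected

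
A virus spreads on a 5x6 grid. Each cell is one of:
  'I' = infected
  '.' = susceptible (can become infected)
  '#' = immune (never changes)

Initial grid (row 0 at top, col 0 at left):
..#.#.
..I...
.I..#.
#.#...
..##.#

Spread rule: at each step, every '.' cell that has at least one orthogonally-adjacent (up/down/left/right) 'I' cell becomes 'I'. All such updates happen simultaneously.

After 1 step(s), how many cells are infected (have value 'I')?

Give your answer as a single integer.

Step 0 (initial): 2 infected
Step 1: +5 new -> 7 infected

Answer: 7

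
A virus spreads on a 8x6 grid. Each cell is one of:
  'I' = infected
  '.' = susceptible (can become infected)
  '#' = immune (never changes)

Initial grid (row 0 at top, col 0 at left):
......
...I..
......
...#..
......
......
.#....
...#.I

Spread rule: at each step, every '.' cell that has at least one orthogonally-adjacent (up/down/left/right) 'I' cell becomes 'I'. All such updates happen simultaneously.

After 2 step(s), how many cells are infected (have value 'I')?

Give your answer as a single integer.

Step 0 (initial): 2 infected
Step 1: +6 new -> 8 infected
Step 2: +8 new -> 16 infected

Answer: 16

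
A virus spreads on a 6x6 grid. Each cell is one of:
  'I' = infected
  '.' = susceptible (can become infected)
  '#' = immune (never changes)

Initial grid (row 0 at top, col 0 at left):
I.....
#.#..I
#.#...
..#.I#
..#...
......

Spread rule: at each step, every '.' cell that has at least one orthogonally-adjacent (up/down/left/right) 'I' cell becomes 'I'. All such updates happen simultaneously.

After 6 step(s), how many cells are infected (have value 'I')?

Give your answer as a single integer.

Answer: 29

Derivation:
Step 0 (initial): 3 infected
Step 1: +7 new -> 10 infected
Step 2: +8 new -> 18 infected
Step 3: +4 new -> 22 infected
Step 4: +2 new -> 24 infected
Step 5: +3 new -> 27 infected
Step 6: +2 new -> 29 infected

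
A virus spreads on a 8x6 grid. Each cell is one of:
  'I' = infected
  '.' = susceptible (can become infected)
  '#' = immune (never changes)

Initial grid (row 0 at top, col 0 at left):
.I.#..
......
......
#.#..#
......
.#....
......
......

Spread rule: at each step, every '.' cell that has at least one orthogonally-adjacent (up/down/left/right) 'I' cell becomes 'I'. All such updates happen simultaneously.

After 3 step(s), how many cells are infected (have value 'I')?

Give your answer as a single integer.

Answer: 11

Derivation:
Step 0 (initial): 1 infected
Step 1: +3 new -> 4 infected
Step 2: +3 new -> 7 infected
Step 3: +4 new -> 11 infected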